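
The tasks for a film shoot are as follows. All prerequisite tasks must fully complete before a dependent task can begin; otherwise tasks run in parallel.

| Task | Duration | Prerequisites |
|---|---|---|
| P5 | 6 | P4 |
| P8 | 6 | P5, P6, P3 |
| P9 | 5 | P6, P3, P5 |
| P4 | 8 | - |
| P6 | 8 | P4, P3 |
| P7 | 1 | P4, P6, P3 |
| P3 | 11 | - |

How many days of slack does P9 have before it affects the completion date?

1

The longest chain is P3→P6→P8 = 11+8+6 = 25; overall finish 25 days.
The longest chain containing P9 totals 24 days.
Slack of P9 = 20 − 19 = 1 day.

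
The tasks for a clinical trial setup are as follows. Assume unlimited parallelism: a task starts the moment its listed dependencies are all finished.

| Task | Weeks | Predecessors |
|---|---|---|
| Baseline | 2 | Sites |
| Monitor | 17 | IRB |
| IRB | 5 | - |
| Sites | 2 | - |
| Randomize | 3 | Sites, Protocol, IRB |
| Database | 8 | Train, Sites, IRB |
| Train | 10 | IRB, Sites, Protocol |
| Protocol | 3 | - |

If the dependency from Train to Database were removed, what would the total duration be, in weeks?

Before: longest chain IRB→Train→Database = 5+10+8 = 23, finish 23.
Without Train→Database, Database's earliest start moves from 15 to 5.
After: IRB→Monitor = 5+17 = 22 → 22 weeks.

22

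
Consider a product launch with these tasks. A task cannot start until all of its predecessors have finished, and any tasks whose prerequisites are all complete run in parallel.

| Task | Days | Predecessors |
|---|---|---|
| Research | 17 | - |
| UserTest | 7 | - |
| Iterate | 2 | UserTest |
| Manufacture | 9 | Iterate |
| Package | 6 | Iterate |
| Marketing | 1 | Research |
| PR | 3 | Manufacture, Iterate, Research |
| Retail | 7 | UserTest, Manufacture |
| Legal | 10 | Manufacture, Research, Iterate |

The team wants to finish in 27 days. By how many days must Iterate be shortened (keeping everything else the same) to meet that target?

Current finish: 28 days; target: 27.
Iterate is on every critical path, so each day cut from Iterate cuts the finish by one (this holds down to a finish of 27).
Need 28 − 27 = 1 day off Iterate → Iterate becomes 1 day, finish becomes 27.

1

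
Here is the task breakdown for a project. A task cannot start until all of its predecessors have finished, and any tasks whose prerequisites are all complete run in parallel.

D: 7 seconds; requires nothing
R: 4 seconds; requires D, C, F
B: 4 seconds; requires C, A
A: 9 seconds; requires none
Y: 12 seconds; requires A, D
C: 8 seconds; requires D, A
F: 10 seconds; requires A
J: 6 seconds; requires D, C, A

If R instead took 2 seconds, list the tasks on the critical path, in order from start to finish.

Critical path before the change: A→F→R = 9+10+4 = 23 giving 23 seconds.
Since R is critical, the -2 change carries straight to that chain (now 21 seconds).
Now A→C→J = 9+8+6 = 23 is longest, so the finish becomes 23 seconds.

A, C, J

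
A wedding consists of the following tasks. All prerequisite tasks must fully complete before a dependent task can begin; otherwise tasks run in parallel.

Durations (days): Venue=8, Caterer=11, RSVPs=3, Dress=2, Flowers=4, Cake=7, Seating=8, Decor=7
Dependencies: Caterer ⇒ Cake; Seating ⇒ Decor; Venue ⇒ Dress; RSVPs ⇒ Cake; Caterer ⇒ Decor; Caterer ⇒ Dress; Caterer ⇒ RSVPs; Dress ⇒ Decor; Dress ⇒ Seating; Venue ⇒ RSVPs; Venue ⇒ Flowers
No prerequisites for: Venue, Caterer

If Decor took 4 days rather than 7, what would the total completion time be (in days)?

Critical path before the change: Caterer→Dress→Seating→Decor = 11+2+8+7 = 28 giving 28 days.
Decor lies on that path, so at 4 days the path becomes 25 days.
No other chain overtakes it, so the finish is 25 days.

25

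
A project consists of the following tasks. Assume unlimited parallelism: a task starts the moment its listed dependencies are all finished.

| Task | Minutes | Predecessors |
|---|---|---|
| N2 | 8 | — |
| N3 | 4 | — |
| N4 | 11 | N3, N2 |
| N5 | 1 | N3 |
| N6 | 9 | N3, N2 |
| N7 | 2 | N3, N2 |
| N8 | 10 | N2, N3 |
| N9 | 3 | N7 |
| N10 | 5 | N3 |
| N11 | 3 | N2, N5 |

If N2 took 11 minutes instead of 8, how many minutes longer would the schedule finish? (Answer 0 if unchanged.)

3

Baseline: N2→N4 = 8+11 = 19 → 19 minutes.
N2 lies on that path, so at 11 minutes the path becomes 22 minutes.
No other chain overtakes it, so the finish is 22 minutes.
Change in finish: 22 − 19 = +3 minutes.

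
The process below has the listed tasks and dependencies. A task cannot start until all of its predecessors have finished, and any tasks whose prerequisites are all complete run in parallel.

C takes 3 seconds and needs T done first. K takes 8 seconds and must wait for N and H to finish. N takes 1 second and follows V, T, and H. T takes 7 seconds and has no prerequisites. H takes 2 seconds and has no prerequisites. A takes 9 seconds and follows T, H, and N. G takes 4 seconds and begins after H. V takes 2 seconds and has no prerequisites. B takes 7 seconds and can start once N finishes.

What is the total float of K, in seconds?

1

The longest chain is T→N→A = 7+1+9 = 17; overall finish 17 seconds.
The longest chain containing K totals 16 seconds.
Slack of K = 9 − 8 = 1 second.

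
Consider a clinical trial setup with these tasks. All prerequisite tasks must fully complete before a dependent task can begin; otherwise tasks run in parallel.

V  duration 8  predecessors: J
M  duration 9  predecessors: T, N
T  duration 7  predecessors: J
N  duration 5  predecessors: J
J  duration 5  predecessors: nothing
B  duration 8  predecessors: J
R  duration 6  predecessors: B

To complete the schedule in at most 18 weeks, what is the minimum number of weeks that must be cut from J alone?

Current finish: 21 weeks; target: 18.
J is on every critical path, so each week cut from J cuts the finish by one (this holds down to a finish of 17).
Need 21 − 18 = 3 weeks off J → J becomes 2 weeks, finish becomes 18.

3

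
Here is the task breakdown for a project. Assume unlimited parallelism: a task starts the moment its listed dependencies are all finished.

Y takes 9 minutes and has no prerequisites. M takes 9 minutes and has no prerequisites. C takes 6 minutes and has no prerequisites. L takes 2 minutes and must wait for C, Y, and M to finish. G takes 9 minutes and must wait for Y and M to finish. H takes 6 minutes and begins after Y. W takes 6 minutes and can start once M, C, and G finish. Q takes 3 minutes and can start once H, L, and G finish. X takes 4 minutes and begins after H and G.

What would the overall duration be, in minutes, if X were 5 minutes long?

The binding path is Y→G→W = 9+9+6 = 24; finish at 24 minutes.
X has 2 minutes of float (longest path through it is 22).
The critical path is still Y→G→W; finish is now 24 minutes.

24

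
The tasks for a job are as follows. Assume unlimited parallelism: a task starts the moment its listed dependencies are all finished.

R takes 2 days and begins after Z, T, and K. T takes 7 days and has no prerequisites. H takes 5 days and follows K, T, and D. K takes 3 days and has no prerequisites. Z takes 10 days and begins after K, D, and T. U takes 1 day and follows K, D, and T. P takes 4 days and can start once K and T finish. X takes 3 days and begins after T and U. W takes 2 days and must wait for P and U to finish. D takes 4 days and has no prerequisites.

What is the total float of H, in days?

Critical path: T→Z→R = 7+10+2 = 19, so the finish is 19 days.
Longest path through H: 12 days (earliest finish 12, latest finish 19).
Float = 19 − 12 = 7.

7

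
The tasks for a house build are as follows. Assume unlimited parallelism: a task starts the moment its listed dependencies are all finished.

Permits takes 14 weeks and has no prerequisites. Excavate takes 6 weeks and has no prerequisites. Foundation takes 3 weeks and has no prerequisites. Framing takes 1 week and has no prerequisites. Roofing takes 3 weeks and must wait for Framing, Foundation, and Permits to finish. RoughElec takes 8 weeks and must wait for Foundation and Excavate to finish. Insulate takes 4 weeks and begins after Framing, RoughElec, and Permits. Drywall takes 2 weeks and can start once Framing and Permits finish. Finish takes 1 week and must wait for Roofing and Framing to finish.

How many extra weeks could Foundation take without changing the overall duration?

Critical path: Permits→Roofing→Finish = 14+3+1 = 18, so the finish is 18 weeks.
Foundation finishes as early as 3 and must finish by 6.
Slack of Foundation = 3 − 0 = 3 weeks.

3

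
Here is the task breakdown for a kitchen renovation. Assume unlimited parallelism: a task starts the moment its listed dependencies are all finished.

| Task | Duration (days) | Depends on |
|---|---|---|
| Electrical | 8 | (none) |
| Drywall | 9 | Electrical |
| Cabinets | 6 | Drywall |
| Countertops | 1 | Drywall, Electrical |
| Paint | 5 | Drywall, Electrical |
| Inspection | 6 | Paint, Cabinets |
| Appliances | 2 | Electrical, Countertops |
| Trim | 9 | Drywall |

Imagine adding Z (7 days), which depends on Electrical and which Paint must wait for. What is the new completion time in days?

Originally the job takes 29 days.
With Z inserted, Paint now waits for max(Drywall, Electrical, Z).
New critical path: Electrical→Drywall→Cabinets→Inspection = 8+9+6+6 = 29 ⇒ 29 days.

29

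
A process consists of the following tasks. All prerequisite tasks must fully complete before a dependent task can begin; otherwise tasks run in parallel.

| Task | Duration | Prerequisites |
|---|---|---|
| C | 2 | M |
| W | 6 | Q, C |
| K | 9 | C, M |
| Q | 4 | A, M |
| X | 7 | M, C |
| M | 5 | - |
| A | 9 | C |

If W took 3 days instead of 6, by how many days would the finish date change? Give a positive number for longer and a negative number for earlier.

Critical path before the change: M→C→A→Q→W = 5+2+9+4+6 = 26 giving 26 days.
W is on the critical path; changing it to 3 makes that path 23 days.
That remains the longest chain; total 23 days.
Change in finish: 23 − 26 = -3 days.

-3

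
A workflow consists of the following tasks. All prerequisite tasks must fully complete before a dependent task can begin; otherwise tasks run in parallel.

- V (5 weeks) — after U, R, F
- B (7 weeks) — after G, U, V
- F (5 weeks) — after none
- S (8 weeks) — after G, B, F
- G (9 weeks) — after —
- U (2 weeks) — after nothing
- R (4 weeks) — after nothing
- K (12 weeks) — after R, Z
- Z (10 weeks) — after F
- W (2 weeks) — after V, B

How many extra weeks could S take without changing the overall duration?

2

Critical path: F→Z→K = 5+10+12 = 27, so the finish is 27 weeks.
The longest chain containing S totals 25 weeks.
Slack of S = 19 − 17 = 2 weeks.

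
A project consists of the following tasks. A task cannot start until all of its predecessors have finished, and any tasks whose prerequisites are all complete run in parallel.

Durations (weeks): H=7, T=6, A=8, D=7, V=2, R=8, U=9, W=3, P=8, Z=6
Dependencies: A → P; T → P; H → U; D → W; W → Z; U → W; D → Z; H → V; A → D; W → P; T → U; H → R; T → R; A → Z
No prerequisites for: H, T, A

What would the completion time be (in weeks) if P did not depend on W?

25

Original critical path: H→U→W→P = 7+9+3+8 = 27 ⇒ 27 weeks.
Without W→P, P's earliest start moves from 19 to 8.
The longest chain is now H→U→W→Z = 7+9+3+6 = 25, so the project takes 25 weeks.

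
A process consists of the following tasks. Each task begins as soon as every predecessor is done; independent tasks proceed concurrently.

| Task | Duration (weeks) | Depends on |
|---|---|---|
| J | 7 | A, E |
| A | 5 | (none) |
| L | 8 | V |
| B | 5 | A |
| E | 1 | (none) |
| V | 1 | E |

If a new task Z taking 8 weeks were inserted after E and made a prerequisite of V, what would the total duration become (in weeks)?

18

Originally the job takes 12 weeks.
With Z inserted, V now waits for max(E, Z).
New critical path: E→Z→V→L = 1+8+1+8 = 18 ⇒ 18 weeks.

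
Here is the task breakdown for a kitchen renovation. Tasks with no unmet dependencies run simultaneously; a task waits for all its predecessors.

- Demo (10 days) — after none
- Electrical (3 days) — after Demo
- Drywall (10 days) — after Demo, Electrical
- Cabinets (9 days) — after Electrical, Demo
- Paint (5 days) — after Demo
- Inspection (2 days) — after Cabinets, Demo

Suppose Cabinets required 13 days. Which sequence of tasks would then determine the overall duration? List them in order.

Demo, Electrical, Cabinets, Inspection

Baseline: Demo→Electrical→Cabinets→Inspection = 10+3+9+2 = 24 → 24 days.
Since Cabinets is critical, the +4 change carries straight to that chain (now 28 days).
The critical path is still Demo→Electrical→Cabinets→Inspection; finish is now 28 days.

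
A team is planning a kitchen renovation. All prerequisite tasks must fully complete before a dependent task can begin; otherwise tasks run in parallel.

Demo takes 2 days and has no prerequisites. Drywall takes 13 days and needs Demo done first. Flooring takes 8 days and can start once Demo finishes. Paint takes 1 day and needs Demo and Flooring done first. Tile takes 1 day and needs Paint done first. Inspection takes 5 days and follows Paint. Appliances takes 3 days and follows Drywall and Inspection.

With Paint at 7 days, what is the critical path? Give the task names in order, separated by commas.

Demo, Flooring, Paint, Inspection, Appliances

As given, the longest chain is Demo→Flooring→Paint→Inspection→Appliances = 2+8+1+5+3 = 19, so the finish is 19 days.
Paint is on the critical path; changing it to 7 makes that path 25 days.
The critical path is still Demo→Flooring→Paint→Inspection→Appliances; finish is now 25 days.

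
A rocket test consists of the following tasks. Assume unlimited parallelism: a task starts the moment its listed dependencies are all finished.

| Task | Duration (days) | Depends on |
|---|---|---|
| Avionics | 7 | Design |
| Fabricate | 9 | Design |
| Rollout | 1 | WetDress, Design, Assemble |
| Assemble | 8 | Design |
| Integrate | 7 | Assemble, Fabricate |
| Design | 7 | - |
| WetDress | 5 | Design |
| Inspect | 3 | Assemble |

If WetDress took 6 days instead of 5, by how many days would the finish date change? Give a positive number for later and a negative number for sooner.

0

Actual critical path: Design→Fabricate→Integrate = 7+9+7 = 23 ⇒ 23 days.
WetDress is off the critical path — its longest chain is 13 days, giving 10 of slack.
That remains the longest chain; total 23 days.
Change in finish: 23 − 23 = +0 days.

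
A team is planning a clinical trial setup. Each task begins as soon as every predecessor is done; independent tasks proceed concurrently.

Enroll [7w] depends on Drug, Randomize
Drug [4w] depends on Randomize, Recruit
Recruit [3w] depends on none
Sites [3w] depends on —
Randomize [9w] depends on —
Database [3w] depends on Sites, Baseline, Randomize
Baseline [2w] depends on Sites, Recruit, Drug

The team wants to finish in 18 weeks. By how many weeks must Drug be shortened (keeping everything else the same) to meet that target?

2

Current finish: 20 weeks; target: 18.
Drug is on every critical path, so each week cut from Drug cuts the finish by one (this holds down to a finish of 17).
Need 20 − 18 = 2 weeks off Drug → Drug becomes 2 weeks, finish becomes 18.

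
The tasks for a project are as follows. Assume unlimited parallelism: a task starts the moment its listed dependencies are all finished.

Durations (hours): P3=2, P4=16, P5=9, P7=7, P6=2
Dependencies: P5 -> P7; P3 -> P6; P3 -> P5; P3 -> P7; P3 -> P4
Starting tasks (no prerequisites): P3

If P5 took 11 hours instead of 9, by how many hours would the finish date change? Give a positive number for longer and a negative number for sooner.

2

Baseline: P3→P5→P7 = 2+9+7 = 18 → 18 hours.
P5 lies on that path, so at 11 hours the path becomes 20 hours.
That remains the longest chain; total 20 hours.
Change in finish: 20 − 18 = +2 hours.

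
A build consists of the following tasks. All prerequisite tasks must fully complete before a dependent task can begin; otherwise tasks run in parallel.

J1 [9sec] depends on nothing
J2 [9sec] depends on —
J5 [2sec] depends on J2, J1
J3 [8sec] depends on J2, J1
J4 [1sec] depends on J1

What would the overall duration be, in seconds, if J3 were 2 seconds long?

11

As given, the longest chain is J1→J3 = 9+8 = 17, so the finish is 17 seconds.
J3 lies on that path, so at 2 seconds the path becomes 11 seconds.
That remains the longest chain; total 11 seconds.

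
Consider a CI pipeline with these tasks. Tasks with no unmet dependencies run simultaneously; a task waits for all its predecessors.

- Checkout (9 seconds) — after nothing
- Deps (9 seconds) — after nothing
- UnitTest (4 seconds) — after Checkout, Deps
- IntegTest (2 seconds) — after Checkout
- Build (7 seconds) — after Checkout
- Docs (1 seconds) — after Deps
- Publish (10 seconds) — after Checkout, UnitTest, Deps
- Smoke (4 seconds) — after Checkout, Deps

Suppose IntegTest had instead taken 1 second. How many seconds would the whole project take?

23

Actual critical path: Checkout→UnitTest→Publish = 9+4+10 = 23 ⇒ 23 seconds.
IntegTest has 12 seconds of float (longest path through it is 11).
The critical path is still Checkout→UnitTest→Publish; finish is now 23 seconds.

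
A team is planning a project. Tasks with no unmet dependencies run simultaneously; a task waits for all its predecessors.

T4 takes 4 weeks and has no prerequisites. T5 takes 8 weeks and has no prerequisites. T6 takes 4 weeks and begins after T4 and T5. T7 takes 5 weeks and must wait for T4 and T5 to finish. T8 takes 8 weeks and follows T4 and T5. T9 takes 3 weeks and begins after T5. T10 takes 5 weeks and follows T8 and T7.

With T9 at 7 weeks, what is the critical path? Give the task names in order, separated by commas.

T5, T8, T10

Baseline: T5→T8→T10 = 8+8+5 = 21 → 21 weeks.
T9 has 10 weeks of float (longest path through it is 11).
The critical path is still T5→T8→T10; finish is now 21 weeks.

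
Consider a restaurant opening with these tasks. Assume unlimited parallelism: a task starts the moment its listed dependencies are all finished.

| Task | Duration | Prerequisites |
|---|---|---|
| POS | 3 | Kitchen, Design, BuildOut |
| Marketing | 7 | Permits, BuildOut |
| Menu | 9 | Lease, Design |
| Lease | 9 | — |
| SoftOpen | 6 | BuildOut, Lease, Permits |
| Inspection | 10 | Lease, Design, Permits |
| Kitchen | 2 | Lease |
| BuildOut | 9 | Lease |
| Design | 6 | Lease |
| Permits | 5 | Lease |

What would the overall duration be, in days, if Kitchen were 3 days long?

Critical path before the change: Lease→Design→Inspection = 9+6+10 = 25 giving 25 days.
The longest path through Kitchen is only 14 days, so Kitchen has float 11.
That remains the longest chain; total 25 days.

25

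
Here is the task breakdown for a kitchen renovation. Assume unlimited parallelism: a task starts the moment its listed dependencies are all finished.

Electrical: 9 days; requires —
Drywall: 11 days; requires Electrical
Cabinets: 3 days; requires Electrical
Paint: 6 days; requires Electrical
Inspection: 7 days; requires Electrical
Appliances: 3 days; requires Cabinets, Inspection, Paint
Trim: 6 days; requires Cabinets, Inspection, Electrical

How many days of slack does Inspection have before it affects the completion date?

0

Critical path: Electrical→Inspection→Trim = 9+7+6 = 22, so the finish is 22 days.
Longest path through Inspection: 22 days (earliest finish 16, latest finish 16).
Float = 22 − 22 = 0.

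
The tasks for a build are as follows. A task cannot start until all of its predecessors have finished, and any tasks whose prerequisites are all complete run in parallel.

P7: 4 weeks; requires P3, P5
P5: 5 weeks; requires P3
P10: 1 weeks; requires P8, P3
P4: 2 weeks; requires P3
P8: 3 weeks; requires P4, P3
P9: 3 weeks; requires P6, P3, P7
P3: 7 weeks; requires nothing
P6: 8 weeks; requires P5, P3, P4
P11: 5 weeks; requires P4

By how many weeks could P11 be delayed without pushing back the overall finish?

9

The longest chain is P3→P5→P6→P9 = 7+5+8+3 = 23; overall finish 23 weeks.
The longest chain containing P11 totals 14 weeks.
Slack of P11 = 18 − 9 = 9 weeks.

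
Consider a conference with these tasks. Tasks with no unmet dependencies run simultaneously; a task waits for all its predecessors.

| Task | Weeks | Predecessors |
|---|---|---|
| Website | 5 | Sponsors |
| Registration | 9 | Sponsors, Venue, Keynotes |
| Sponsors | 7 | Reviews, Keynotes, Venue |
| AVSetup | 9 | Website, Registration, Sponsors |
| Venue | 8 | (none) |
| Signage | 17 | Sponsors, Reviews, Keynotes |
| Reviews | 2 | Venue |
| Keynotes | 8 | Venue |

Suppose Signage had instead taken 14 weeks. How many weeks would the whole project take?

41

Actual critical path: Venue→Keynotes→Sponsors→Registration→AVSetup = 8+8+7+9+9 = 41 ⇒ 41 weeks.
The longest path through Signage is only 40 weeks, so Signage has float 1.
That remains the longest chain; total 41 weeks.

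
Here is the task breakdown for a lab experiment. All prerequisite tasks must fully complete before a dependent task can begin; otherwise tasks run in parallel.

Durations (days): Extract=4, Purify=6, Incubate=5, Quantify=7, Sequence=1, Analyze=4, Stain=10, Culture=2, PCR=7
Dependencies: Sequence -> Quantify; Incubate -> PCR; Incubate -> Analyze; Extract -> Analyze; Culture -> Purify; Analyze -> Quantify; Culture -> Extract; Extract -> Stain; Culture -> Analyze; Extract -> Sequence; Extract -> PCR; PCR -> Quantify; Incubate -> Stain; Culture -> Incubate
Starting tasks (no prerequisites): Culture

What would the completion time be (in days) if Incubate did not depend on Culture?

With the dependency in place, Culture→Incubate→PCR→Quantify = 2+5+7+7 = 21 sets the finish at 21 days.
Without Culture→Incubate, Incubate's earliest start moves from 2 to 0.
New critical path: Culture→Extract→PCR→Quantify = 2+4+7+7 = 20 ⇒ 20 days.

20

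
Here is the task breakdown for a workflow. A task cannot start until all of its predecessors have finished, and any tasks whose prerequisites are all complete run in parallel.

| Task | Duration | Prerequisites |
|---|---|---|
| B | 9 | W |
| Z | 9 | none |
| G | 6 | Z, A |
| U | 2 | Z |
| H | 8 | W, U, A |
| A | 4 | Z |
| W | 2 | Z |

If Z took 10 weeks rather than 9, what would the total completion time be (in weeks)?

22

Baseline: Z→A→H = 9+4+8 = 21 → 21 weeks.
Since Z is critical, the +1 change carries straight to that chain (now 22 weeks).
The critical path is still Z→A→H; finish is now 22 weeks.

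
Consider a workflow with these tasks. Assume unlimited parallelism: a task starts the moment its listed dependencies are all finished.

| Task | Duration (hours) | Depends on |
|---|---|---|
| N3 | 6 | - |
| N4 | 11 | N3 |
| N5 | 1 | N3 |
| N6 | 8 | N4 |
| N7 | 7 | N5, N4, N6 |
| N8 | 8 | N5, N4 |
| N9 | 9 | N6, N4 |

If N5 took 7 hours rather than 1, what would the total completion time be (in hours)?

Actual critical path: N3→N4→N6→N9 = 6+11+8+9 = 34 ⇒ 34 hours.
The longest path through N5 is only 15 hours, so N5 has float 19.
That remains the longest chain; total 34 hours.

34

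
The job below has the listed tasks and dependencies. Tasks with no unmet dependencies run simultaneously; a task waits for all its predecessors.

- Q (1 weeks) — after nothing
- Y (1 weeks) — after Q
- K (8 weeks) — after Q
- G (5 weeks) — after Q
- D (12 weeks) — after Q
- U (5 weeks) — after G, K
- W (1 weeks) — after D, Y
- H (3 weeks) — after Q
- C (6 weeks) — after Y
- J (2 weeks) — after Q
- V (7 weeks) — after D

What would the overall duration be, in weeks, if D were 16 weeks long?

24

Critical path before the change: Q→D→V = 1+12+7 = 20 giving 20 weeks.
D lies on that path, so at 16 weeks the path becomes 24 weeks.
The critical path is still Q→D→V; finish is now 24 weeks.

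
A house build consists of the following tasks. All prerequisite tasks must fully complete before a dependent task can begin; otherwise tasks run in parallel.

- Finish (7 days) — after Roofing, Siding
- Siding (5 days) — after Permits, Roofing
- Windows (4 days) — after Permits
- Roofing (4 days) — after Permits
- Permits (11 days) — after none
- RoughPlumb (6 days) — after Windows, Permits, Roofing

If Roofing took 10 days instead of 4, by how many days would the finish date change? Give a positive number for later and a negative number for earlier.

As given, the longest chain is Permits→Roofing→Siding→Finish = 11+4+5+7 = 27, so the finish is 27 days.
Roofing is on the critical path; changing it to 10 makes that path 33 days.
No other chain overtakes it, so the finish is 33 days.
Change in finish: 33 − 27 = +6 days.

6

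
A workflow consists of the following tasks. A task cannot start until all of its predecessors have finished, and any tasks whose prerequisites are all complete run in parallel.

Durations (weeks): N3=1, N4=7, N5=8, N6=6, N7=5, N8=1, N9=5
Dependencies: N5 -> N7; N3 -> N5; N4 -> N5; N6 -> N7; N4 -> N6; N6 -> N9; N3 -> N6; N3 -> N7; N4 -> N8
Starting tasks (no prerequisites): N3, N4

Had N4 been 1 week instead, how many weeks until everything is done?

The binding path is N4→N5→N7 = 7+8+5 = 20; finish at 20 weeks.
N4 is on the critical path; changing it to 1 makes that path 14 weeks.
New critical path: N3→N5→N7 = 1+8+5 = 14 ⇒ 14 weeks.

14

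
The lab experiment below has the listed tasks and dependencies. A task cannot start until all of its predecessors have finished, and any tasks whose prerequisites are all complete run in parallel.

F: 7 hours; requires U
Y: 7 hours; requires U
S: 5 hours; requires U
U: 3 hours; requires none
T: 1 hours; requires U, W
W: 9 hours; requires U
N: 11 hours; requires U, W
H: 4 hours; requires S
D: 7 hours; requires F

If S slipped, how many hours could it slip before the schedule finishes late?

11

The longest chain is U→W→N = 3+9+11 = 23; overall finish 23 hours.
S finishes as early as 8 and must finish by 19.
Float = 23 − 12 = 11.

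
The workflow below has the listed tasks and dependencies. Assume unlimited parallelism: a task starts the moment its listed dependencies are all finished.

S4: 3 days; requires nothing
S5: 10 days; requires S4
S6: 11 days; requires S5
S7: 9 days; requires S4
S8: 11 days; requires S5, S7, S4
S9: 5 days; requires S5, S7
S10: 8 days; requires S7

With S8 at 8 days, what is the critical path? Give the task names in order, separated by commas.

S4, S5, S6

Critical path before the change: S4→S5→S8 = 3+10+11 = 24 giving 24 days.
S8 is on the critical path; changing it to 8 makes that path 21 days.
New critical path: S4→S5→S6 = 3+10+11 = 24 ⇒ 24 days.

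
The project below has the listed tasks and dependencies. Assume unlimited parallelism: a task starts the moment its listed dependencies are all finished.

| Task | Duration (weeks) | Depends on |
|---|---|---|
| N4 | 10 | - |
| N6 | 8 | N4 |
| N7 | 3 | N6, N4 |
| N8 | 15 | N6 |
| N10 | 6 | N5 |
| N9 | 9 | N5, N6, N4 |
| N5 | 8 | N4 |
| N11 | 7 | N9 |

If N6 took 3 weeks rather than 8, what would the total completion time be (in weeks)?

34

Critical path before the change: N4→N6→N9→N11 = 10+8+9+7 = 34 giving 34 weeks.
N6 is on the critical path; changing it to 3 makes that path 29 weeks.
The binding chain switches to N4→N5→N9→N11 = 10+8+9+7 = 34; finish 34 weeks.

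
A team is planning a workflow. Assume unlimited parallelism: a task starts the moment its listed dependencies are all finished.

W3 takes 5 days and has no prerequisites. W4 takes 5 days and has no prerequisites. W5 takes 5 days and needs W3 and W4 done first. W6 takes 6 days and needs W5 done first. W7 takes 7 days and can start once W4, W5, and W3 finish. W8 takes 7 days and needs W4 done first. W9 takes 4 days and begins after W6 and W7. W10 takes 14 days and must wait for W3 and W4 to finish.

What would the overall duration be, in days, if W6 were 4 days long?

The binding path is W3→W5→W7→W9 = 5+5+7+4 = 21; finish at 21 days.
W6 is off the critical path — its longest chain is 20 days, giving 1 of slack.
That remains the longest chain; total 21 days.

21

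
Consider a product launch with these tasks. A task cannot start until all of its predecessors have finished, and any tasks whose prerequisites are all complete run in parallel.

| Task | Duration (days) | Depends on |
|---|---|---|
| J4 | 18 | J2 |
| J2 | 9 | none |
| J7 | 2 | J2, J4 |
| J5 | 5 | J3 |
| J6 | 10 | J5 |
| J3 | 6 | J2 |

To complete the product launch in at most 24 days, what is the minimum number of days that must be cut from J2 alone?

Current finish: 30 days; target: 24.
J2 is on every critical path, so each day cut from J2 cuts the finish by one (this holds down to a finish of 22).
Need 30 − 24 = 6 days off J2 → J2 becomes 3 days, finish becomes 24.

6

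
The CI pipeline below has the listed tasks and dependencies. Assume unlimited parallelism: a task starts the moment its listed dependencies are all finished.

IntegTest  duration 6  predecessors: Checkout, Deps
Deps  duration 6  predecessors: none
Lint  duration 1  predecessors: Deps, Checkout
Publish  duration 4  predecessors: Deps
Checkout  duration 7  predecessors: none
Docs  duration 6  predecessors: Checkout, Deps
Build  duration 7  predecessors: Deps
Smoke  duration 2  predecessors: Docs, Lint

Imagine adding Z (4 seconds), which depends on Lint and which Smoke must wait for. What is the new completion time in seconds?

15

Originally the plan takes 15 seconds.
With Z inserted, Smoke now waits for max(Docs, Lint, Z).
New critical path: Checkout→Docs→Smoke = 7+6+2 = 15 ⇒ 15 seconds.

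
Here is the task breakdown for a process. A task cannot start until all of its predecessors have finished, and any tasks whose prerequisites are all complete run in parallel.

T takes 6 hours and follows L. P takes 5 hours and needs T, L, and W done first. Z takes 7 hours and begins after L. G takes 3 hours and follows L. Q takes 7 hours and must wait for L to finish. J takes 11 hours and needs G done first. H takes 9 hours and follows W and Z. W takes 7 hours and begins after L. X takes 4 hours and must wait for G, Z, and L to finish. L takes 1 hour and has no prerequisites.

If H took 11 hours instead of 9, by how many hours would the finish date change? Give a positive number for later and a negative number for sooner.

2

The binding path is L→Z→H = 1+7+9 = 17; finish at 17 hours.
Since H is critical, the +2 change carries straight to that chain (now 19 hours).
That remains the longest chain; total 19 hours.
Change in finish: 19 − 17 = +2 hours.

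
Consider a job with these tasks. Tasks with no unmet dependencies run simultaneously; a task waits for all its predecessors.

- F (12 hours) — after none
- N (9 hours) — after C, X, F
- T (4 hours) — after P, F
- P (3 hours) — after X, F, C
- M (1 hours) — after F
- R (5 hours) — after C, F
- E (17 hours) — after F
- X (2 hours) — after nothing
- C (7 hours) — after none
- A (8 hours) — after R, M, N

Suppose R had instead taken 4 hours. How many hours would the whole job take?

As given, the longest chain is F→N→A = 12+9+8 = 29, so the finish is 29 hours.
The longest path through R is only 25 hours, so R has float 4.
The critical path is still F→N→A; finish is now 29 hours.

29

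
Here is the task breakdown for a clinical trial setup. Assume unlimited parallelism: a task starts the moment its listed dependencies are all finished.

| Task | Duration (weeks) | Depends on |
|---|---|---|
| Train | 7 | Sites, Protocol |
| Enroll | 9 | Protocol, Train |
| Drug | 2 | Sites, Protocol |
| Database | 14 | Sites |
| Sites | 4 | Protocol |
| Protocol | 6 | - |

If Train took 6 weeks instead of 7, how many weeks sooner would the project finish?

1

The binding path is Protocol→Sites→Train→Enroll = 6+4+7+9 = 26; finish at 26 weeks.
Since Train is critical, the -1 change carries straight to that chain (now 25 weeks).
That remains the longest chain; total 25 weeks.
Change in finish: 25 − 26 = -1 weeks.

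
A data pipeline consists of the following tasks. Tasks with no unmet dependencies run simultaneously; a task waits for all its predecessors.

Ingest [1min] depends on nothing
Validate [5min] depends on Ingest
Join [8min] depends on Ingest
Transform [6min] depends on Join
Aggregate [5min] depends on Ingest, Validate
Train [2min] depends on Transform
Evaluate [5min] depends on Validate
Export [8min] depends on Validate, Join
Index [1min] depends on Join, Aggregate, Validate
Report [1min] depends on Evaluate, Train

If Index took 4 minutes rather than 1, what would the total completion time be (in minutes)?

18

Baseline: Ingest→Join→Transform→Train→Report = 1+8+6+2+1 = 18 → 18 minutes.
The longest path through Index is only 12 minutes, so Index has float 6.
That remains the longest chain; total 18 minutes.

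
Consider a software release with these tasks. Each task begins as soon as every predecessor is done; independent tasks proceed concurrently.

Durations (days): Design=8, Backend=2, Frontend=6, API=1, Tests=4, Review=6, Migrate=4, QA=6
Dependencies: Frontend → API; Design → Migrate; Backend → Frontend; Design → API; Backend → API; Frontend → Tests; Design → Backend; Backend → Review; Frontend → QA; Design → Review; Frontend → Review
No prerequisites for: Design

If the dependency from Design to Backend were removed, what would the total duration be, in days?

Original critical path: Design→Backend→Frontend→Review = 8+2+6+6 = 22 ⇒ 22 days.
Without Design→Backend, Backend's earliest start moves from 8 to 0.
New critical path: Design→Review = 8+6 = 14 ⇒ 14 days.

14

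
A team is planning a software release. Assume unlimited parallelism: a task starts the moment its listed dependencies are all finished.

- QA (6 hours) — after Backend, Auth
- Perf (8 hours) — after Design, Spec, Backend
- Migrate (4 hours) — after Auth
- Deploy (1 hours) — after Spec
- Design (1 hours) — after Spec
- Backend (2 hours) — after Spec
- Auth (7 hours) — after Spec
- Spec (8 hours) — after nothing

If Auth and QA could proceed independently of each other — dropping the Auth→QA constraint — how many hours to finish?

Original critical path: Spec→Auth→QA = 8+7+6 = 21 ⇒ 21 hours.
Without Auth→QA, QA's earliest start moves from 15 to 10.
After: Spec→Auth→Migrate = 8+7+4 = 19 → 19 hours.

19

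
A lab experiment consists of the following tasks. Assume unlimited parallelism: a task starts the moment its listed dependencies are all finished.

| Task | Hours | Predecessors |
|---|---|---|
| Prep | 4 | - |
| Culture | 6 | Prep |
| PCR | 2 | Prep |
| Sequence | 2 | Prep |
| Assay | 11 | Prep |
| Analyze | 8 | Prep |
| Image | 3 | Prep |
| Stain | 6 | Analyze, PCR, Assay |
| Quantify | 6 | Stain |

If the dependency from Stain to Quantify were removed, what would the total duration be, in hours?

21

Before: longest chain Prep→Assay→Stain→Quantify = 4+11+6+6 = 27, finish 27.
Without Stain→Quantify, Quantify's earliest start moves from 21 to 0.
After: Prep→Assay→Stain = 4+11+6 = 21 → 21 hours.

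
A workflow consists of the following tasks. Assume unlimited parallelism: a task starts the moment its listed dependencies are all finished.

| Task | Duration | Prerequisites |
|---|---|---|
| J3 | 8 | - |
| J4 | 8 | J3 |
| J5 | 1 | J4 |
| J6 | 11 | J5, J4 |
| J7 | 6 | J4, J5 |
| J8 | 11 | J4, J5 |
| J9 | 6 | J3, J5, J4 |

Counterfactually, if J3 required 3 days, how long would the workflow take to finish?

23

Critical path before the change: J3→J4→J5→J6 = 8+8+1+11 = 28 giving 28 days.
Since J3 is critical, the -5 change carries straight to that chain (now 23 days).
That remains the longest chain; total 23 days.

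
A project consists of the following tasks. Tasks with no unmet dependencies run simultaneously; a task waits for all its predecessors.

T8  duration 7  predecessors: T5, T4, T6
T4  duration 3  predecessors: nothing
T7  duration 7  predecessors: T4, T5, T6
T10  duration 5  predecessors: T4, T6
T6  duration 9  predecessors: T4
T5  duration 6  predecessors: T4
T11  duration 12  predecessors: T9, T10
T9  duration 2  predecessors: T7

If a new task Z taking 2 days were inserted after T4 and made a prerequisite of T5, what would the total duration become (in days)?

33

Originally the plan takes 33 days.
With Z inserted, T5 now waits for max(T4, Z).
New critical path: T4→T6→T7→T9→T11 = 3+9+7+2+12 = 33 ⇒ 33 days.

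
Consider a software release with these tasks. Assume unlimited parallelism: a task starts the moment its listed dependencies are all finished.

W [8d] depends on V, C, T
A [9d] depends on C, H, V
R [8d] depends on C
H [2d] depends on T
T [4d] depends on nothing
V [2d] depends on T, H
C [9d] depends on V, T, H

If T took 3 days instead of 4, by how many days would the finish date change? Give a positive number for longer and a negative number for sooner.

Actual critical path: T→H→V→C→A = 4+2+2+9+9 = 26 ⇒ 26 days.
Since T is critical, the -1 change carries straight to that chain (now 25 days).
The critical path is still T→H→V→C→A; finish is now 25 days.
Change in finish: 25 − 26 = -1 days.

-1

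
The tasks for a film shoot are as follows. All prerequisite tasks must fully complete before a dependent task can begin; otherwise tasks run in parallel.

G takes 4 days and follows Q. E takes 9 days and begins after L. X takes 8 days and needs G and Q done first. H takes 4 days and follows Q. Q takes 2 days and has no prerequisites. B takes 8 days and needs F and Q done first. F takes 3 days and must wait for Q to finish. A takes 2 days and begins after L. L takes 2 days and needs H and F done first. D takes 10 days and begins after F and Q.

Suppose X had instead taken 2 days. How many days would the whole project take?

17

The binding path is Q→H→L→E = 2+4+2+9 = 17; finish at 17 days.
X has 3 days of float (longest path through it is 14).
That remains the longest chain; total 17 days.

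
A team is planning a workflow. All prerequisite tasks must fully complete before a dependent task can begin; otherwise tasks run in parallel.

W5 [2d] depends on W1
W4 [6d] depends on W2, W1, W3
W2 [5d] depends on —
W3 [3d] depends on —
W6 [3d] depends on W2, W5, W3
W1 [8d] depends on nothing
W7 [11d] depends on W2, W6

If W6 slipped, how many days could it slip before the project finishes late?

The longest chain is W1→W5→W6→W7 = 8+2+3+11 = 24; overall finish 24 days.
W6 finishes as early as 13 and must finish by 13.
Float = 24 − 24 = 0.

0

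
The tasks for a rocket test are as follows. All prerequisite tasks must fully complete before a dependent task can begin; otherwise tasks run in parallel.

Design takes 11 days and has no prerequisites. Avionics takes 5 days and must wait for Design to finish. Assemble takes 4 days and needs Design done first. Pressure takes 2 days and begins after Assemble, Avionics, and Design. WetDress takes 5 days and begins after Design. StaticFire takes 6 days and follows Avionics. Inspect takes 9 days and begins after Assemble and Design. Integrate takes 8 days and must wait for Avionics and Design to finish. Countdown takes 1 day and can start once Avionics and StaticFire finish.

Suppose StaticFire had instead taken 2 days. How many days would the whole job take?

The binding path is Design→Avionics→Integrate = 11+5+8 = 24; finish at 24 days.
StaticFire has 1 day of float (longest path through it is 23).
No other chain overtakes it, so the finish is 24 days.

24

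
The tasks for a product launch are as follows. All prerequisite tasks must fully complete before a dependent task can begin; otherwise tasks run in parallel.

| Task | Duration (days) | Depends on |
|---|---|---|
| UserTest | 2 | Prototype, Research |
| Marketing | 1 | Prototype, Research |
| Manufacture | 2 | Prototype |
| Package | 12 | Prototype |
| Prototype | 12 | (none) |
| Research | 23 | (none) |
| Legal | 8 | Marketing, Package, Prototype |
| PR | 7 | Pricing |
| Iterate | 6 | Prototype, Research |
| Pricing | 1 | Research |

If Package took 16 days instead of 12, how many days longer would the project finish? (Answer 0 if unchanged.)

4

The binding path is Prototype→Package→Legal = 12+12+8 = 32; finish at 32 days.
Package lies on that path, so at 16 days the path becomes 36 days.
No other chain overtakes it, so the finish is 36 days.
Change in finish: 36 − 32 = +4 days.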